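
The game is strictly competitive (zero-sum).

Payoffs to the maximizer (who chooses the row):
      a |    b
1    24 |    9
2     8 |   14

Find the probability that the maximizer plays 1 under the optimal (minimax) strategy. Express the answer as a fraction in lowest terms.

Row minima are 9 and 8, so the maximizer's maximin is 9; column maxima are 24 and 14, so the minimizer's minimax is 14. These differ, so the equilibrium is in mixed strategies.
Let the maximizer play 1 with probability p. The minimizer is indifferent when 24p + 8(1−p) = 9p + 14(1−p), giving p = 2/7.

2/7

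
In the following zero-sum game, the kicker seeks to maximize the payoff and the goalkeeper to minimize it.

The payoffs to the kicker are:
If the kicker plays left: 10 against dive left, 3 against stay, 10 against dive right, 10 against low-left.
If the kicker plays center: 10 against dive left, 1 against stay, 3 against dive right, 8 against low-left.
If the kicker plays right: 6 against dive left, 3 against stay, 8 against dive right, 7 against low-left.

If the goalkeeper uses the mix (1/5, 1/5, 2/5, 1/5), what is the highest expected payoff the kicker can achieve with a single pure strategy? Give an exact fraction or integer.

left: (10)·(1/5) + (3)·(1/5) + (10)·(2/5) + (10)·(1/5) = 43/5.
center: (10)·(1/5) + (1)·(1/5) + (3)·(2/5) + (8)·(1/5) = 5.
right: (6)·(1/5) + (3)·(1/5) + (8)·(2/5) + (7)·(1/5) = 32/5.
The best pure response is left with expected payoff 43/5.

43/5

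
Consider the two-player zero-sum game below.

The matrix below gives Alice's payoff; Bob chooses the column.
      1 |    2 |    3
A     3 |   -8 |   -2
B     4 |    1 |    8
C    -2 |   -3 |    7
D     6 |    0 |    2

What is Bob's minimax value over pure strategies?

1

The worst case (largest entry) in each column is 1: 6, 2: 1, 3: 8.
The best (smallest) of these is 1.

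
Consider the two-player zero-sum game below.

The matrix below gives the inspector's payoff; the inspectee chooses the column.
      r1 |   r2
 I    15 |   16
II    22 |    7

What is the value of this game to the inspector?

247/16

Row minima are 15 and 7, so the inspector's maximin is 15; column maxima are 22 and 16, so the inspectee's minimax is 16. These differ, so the equilibrium is in mixed strategies.
Let the inspector play I with probability p. The inspectee is indifferent when 15p + 22(1−p) = 16p + 7(1−p), giving p = 15/16.
Let the inspectee play r1 with probability q. The inspector is indifferent when 15q + 16(1−q) = 22q + 7(1−q), giving q = 9/16.
The value is 15·(9/16) + (16)·(7/16) = 247/16.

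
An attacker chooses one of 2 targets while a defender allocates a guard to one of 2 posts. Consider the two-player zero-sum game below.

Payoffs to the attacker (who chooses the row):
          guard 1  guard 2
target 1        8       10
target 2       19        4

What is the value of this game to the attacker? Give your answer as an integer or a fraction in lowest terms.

Row minima are 8 and 4, so the attacker's maximin is 8; column maxima are 19 and 10, so the defender's minimax is 10. These differ, so the equilibrium is in mixed strategies.
Let the attacker play target 1 with probability p. The defender is indifferent when 8p + 19(1−p) = 10p + 4(1−p), giving p = 15/17.
Let the defender play guard 1 with probability q. The attacker is indifferent when 8q + 10(1−q) = 19q + 4(1−q), giving q = 6/17.
The value is 8·(6/17) + (10)·(11/17) = 158/17.

158/17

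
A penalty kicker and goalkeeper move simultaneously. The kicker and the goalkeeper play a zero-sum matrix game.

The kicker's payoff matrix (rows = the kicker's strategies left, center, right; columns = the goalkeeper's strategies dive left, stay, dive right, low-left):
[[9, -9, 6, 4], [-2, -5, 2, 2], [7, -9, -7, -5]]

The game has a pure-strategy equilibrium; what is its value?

Row minima: -9, -5, -9 → the kicker's maximin is -5.
Column maxima: 9, -5, 6, 4 → the goalkeeper's minimax is -5.
They coincide at (center, stay), so the value is -5.

-5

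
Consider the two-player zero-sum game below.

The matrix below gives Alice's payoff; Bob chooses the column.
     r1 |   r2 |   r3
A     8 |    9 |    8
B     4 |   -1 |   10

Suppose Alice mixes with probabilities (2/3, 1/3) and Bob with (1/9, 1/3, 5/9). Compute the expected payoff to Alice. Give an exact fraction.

Against (1/9, 1/3, 5/9), each row's expected payoff is A: 25/3; B: 17/3.
Taking the (2/3, 1/3)-weighted average: (2/3)·(25/3) + (1/3)·(17/3) = 67/9.

67/9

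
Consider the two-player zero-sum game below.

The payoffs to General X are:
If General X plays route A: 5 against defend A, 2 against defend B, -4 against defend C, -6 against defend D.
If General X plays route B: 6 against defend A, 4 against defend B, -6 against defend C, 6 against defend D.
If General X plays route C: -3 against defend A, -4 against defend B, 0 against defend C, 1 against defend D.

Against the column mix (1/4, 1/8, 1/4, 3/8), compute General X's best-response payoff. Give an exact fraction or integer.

11/4

route A: (5)·(1/4) + (2)·(1/8) + (-4)·(1/4) + (-6)·(3/8) = -7/4.
route B: (6)·(1/4) + (4)·(1/8) + (-6)·(1/4) + (6)·(3/8) = 11/4.
route C: (-3)·(1/4) + (-4)·(1/8) + (0)·(1/4) + (1)·(3/8) = -7/8.
The best pure response is route B with expected payoff 11/4.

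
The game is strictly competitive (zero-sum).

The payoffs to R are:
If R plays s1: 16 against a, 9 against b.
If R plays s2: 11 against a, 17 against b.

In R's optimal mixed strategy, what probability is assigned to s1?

Row minima are 9 and 11, so R's maximin is 11; column maxima are 16 and 17, so C's minimax is 16. These differ, so the equilibrium is in mixed strategies.
Let R play s1 with probability p. C is indifferent when 16p + 11(1−p) = 9p + 17(1−p), giving p = 6/13.

6/13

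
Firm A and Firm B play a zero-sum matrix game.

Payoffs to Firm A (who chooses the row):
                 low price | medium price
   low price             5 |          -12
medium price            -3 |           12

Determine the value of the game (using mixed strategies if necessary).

Row minima are -12 and -3, so Firm A's maximin is -3; column maxima are 5 and 12, so Firm B's minimax is 5. These differ, so the equilibrium is in mixed strategies.
Let Firm A play low price with probability p. Firm B is indifferent when 5p − 3(1−p) = −12p + 12(1−p), giving p = 15/32.
Let Firm B play low price with probability q. Firm A is indifferent when 5q − 12(1−q) = −3q + 12(1−q), giving q = 3/4.
The value is 5·(3/4) + (-12)·(1/4) = 3/4.

3/4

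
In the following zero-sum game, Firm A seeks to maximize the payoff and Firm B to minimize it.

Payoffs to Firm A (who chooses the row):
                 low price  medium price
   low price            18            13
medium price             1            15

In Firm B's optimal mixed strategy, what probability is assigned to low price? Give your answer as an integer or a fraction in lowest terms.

2/19

Row minima are 13 and 1, so Firm A's maximin is 13; column maxima are 18 and 15, so Firm B's minimax is 15. These differ, so the equilibrium is in mixed strategies.
Let Firm B play low price with probability q. Firm A is indifferent when 18q + 13(1−q) = q + 15(1−q), giving q = 2/19.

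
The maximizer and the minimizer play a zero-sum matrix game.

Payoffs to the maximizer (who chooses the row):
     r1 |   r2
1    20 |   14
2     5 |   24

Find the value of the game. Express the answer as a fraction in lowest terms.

Row minima are 14 and 5, so the maximizer's maximin is 14; column maxima are 20 and 24, so the minimizer's minimax is 20. These differ, so the equilibrium is in mixed strategies.
Let the maximizer play 1 with probability p. The minimizer is indifferent when 20p + 5(1−p) = 14p + 24(1−p), giving p = 19/25.
Let the minimizer play r1 with probability q. The maximizer is indifferent when 20q + 14(1−q) = 5q + 24(1−q), giving q = 2/5.
The value is 20·(2/5) + (14)·(3/5) = 82/5.

82/5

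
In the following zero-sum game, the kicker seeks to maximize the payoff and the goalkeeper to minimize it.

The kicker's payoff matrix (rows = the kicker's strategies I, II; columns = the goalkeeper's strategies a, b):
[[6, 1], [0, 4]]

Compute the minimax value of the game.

Row minima are 1 and 0, so the kicker's maximin is 1; column maxima are 6 and 4, so the goalkeeper's minimax is 4. These differ, so the equilibrium is in mixed strategies.
Let the kicker play I with probability p. The goalkeeper is indifferent when 6p = p + 4(1−p), giving p = 4/9.
Let the goalkeeper play a with probability q. The kicker is indifferent when 6q + (1−q) = 4(1−q), giving q = 1/3.
The value is 6·(1/3) + (1)·(2/3) = 8/3.

8/3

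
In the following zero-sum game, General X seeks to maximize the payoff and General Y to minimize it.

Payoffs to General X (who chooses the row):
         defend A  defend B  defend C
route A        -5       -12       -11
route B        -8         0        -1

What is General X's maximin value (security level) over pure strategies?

The worst-case payoff for each row is route A: -12, route B: -8.
The best of these is -8.

-8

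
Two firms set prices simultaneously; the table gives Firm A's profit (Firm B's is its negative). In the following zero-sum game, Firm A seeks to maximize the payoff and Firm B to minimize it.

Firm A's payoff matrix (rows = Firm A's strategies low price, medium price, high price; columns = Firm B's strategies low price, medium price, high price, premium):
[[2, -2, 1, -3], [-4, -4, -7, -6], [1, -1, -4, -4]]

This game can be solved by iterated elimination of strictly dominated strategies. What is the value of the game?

Column low price is strictly dominated by high price for Firm B (1<2, -7<-4, -4<1); eliminate low price.
Column medium price is strictly dominated by premium for Firm B (-3<-2, -6<-4, -4<-1); eliminate medium price.
Row high price is strictly dominated by row low price (1>-4, -3>-4); eliminate high price.
Row medium price is strictly dominated by row low price (1>-7, -3>-6); eliminate medium price.
Column high price is strictly dominated by premium for Firm B (-3<1); eliminate high price.
Only (low price, premium) remains, with payoff -3.

-3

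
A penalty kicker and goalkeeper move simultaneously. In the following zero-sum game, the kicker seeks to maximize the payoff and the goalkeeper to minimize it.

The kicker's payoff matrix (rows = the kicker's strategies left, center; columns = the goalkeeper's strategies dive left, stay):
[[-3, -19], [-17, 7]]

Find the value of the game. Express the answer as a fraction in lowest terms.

Row minima are -19 and -17, so the kicker's maximin is -17; column maxima are -3 and 7, so the goalkeeper's minimax is -3. These differ, so the equilibrium is in mixed strategies.
Let the kicker play left with probability p. The goalkeeper is indifferent when −3p − 17(1−p) = −19p + 7(1−p), giving p = 3/5.
Let the goalkeeper play dive left with probability q. The kicker is indifferent when −3q − 19(1−q) = −17q + 7(1−q), giving q = 13/20.
The value is -3·(13/20) + (-19)·(7/20) = -43/5.

-43/5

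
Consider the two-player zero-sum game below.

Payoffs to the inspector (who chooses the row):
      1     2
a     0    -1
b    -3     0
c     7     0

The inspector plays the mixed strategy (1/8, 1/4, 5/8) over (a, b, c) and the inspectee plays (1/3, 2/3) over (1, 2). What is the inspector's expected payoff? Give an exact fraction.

9/8

Against (1/3, 2/3), each row's expected payoff is a: -2/3; b: -1; c: 7/3.
Taking the (1/8, 1/4, 5/8)-weighted average: (1/8)·(-2/3) + (1/4)·(-1) + (5/8)·(7/3) = 9/8.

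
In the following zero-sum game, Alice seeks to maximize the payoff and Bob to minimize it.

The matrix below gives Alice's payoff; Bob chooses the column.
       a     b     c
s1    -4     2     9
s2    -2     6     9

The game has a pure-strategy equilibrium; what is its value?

-2

Row minima: -4, -2 → Alice's maximin is -2.
Column maxima: -2, 6, 9 → Bob's minimax is -2.
They coincide at (s2, a), so the value is -2.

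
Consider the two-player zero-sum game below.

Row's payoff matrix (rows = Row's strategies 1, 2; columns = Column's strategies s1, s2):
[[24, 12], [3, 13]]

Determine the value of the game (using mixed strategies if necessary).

138/11

Row minima are 12 and 3, so Row's maximin is 12; column maxima are 24 and 13, so Column's minimax is 13. These differ, so the equilibrium is in mixed strategies.
Let Row play 1 with probability p. Column is indifferent when 24p + 3(1−p) = 12p + 13(1−p), giving p = 5/11.
Let Column play s1 with probability q. Row is indifferent when 24q + 12(1−q) = 3q + 13(1−q), giving q = 1/22.
The value is 24·(1/22) + (12)·(21/22) = 138/11.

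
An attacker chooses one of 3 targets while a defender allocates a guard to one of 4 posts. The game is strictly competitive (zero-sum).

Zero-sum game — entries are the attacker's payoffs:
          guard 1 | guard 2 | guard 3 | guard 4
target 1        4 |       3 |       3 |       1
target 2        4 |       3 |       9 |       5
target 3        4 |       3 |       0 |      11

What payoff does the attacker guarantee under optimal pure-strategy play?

3

Row minima: 1, 3, 0 → the attacker's maximin is 3.
Column maxima: 4, 3, 9, 11 → the defender's minimax is 3.
They coincide at (target 2, guard 2), so the value is 3.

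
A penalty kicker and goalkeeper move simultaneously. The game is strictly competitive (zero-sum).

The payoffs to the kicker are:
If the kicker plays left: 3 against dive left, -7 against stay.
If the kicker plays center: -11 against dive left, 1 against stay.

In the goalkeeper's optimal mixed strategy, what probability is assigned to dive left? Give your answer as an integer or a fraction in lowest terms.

4/11

Row minima are -7 and -11, so the kicker's maximin is -7; column maxima are 3 and 1, so the goalkeeper's minimax is 1. These differ, so the equilibrium is in mixed strategies.
Let the goalkeeper play dive left with probability q. The kicker is indifferent when 3q − 7(1−q) = −11q + (1−q), giving q = 4/11.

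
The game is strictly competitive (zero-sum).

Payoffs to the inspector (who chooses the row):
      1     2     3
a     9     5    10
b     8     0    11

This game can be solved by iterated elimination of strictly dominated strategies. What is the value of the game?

5

Column 1 is strictly dominated by 2 for the inspectee (5<9, 0<8); eliminate 1.
Column 3 is strictly dominated by 2 for the inspectee (5<10, 0<11); eliminate 3.
Row b is strictly dominated by row a (5>0); eliminate b.
Only (a, 2) remains, with payoff 5.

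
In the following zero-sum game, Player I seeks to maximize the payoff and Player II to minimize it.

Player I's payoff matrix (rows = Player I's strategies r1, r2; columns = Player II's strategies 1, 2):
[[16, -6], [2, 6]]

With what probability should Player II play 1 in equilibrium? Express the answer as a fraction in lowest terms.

Row minima are -6 and 2, so Player I's maximin is 2; column maxima are 16 and 6, so Player II's minimax is 6. These differ, so the equilibrium is in mixed strategies.
Let Player II play 1 with probability q. Player I is indifferent when 16q − 6(1−q) = 2q + 6(1−q), giving q = 6/13.

6/13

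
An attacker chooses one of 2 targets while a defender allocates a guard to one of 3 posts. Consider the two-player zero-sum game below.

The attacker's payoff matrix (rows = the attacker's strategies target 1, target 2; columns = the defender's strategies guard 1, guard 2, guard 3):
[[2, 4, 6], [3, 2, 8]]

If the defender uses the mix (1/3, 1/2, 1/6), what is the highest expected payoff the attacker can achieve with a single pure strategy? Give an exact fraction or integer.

target 1: (2)·(1/3) + (4)·(1/2) + (6)·(1/6) = 11/3.
target 2: (3)·(1/3) + (2)·(1/2) + (8)·(1/6) = 10/3.
The best pure response is target 1 with expected payoff 11/3.

11/3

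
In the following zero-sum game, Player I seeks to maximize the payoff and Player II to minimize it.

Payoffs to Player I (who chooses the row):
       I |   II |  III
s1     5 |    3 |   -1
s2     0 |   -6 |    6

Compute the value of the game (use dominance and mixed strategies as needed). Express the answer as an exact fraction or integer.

3/4

Column I is strictly dominated by II for Player II (it gives Player I more in every row).
The remaining 2×2 game on (s1, s2) × (II, III) has no saddle point. Let Player I play s1 with probability p; indifference gives 3p − 6(1−p) = −p + 6(1−p), so p = 3/4.
Similarly Player II's optimal q on II is 7/16, and the value is 3·(7/16) + (-1)·(9/16) = 3/4.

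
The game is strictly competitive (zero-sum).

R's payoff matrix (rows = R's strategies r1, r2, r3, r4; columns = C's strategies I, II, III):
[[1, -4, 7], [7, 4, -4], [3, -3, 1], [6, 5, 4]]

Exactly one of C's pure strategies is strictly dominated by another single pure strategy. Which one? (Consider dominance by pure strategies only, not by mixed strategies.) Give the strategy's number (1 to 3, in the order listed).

C prefers columns that give R less. Compare I with II: -4 < 1, 4 < 7, -3 < 3, 5 < 6.
So II strictly dominates I for C; I is strictly dominated.

1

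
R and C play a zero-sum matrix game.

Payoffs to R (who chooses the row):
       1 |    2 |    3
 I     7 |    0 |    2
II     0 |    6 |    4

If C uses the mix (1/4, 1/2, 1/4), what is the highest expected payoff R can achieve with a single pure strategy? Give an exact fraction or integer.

I: (7)·(1/4) + (0)·(1/2) + (2)·(1/4) = 9/4.
II: (0)·(1/4) + (6)·(1/2) + (4)·(1/4) = 4.
The best pure response is II with expected payoff 4.

4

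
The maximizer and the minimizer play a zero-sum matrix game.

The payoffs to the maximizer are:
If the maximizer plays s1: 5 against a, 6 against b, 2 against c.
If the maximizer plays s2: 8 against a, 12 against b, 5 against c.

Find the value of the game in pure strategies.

Row minima: 2, 5 → the maximizer's maximin is 5.
Column maxima: 8, 12, 5 → the minimizer's minimax is 5.
They coincide at (s2, c), so the value is 5.

5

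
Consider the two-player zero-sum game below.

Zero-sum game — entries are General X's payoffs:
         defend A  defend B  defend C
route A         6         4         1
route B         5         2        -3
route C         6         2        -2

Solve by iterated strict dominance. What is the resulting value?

1

Row route B is strictly dominated by row route A (6>5, 4>2, 1>-3); eliminate route B.
Column defend B is strictly dominated by defend C for General Y (1<4, -2<2); eliminate defend B.
Column defend A is strictly dominated by defend C for General Y (1<6, -2<6); eliminate defend A.
Row route C is strictly dominated by row route A (1>-2); eliminate route C.
Only (route A, defend C) remains, with payoff 1.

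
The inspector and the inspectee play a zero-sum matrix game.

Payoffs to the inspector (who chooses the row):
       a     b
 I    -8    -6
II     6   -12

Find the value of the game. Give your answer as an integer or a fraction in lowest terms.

-33/5

Row minima are -8 and -12, so the inspector's maximin is -8; column maxima are 6 and -6, so the inspectee's minimax is -6. These differ, so the equilibrium is in mixed strategies.
Let the inspector play I with probability p. The inspectee is indifferent when −8p + 6(1−p) = −6p − 12(1−p), giving p = 9/10.
Let the inspectee play a with probability q. The inspector is indifferent when −8q − 6(1−q) = 6q − 12(1−q), giving q = 3/10.
The value is -8·(3/10) + (-6)·(7/10) = -33/5.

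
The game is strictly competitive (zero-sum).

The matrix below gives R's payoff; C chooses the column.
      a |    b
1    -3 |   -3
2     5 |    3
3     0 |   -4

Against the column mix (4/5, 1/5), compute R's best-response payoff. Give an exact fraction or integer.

23/5

1: (-3)·(4/5) + (-3)·(1/5) = -3.
2: (5)·(4/5) + (3)·(1/5) = 23/5.
3: (0)·(4/5) + (-4)·(1/5) = -4/5.
The best pure response is 2 with expected payoff 23/5.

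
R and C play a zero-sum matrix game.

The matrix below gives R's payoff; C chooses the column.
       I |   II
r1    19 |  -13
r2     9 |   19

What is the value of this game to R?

Row minima are -13 and 9, so R's maximin is 9; column maxima are 19 and 19, so C's minimax is 19. These differ, so the equilibrium is in mixed strategies.
Let R play r1 with probability p. C is indifferent when 19p + 9(1−p) = −13p + 19(1−p), giving p = 5/21.
Let C play I with probability q. R is indifferent when 19q − 13(1−q) = 9q + 19(1−q), giving q = 16/21.
The value is 19·(16/21) + (-13)·(5/21) = 239/21.

239/21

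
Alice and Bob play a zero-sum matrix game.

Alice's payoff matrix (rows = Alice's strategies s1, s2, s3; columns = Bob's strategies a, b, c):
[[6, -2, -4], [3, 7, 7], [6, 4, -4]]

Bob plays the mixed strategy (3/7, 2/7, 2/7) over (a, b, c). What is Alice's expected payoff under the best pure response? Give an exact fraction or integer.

s1: (6)·(3/7) + (-2)·(2/7) + (-4)·(2/7) = 6/7.
s2: (3)·(3/7) + (7)·(2/7) + (7)·(2/7) = 37/7.
s3: (6)·(3/7) + (4)·(2/7) + (-4)·(2/7) = 18/7.
The best pure response is s2 with expected payoff 37/7.

37/7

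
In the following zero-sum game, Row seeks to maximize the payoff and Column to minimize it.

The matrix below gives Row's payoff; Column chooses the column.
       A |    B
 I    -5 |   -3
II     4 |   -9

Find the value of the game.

-19/5

Row minima are -5 and -9, so Row's maximin is -5; column maxima are 4 and -3, so Column's minimax is -3. These differ, so the equilibrium is in mixed strategies.
Let Row play I with probability p. Column is indifferent when −5p + 4(1−p) = −3p − 9(1−p), giving p = 13/15.
Let Column play A with probability q. Row is indifferent when −5q − 3(1−q) = 4q − 9(1−q), giving q = 2/5.
The value is -5·(2/5) + (-3)·(3/5) = -19/5.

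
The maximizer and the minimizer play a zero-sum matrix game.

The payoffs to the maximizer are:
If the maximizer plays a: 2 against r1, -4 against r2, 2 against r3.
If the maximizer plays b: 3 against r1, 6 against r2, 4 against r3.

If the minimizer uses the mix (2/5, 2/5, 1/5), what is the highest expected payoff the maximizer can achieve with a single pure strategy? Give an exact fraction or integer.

a: (2)·(2/5) + (-4)·(2/5) + (2)·(1/5) = -2/5.
b: (3)·(2/5) + (6)·(2/5) + (4)·(1/5) = 22/5.
The best pure response is b with expected payoff 22/5.

22/5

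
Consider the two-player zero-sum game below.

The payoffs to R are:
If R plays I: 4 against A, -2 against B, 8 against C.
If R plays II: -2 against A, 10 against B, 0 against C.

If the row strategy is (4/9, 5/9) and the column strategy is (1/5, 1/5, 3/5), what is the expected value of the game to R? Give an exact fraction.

Against (1/5, 1/5, 3/5), each row's expected payoff is I: 26/5; II: 8/5.
Taking the (4/9, 5/9)-weighted average: (4/9)·(26/5) + (5/9)·(8/5) = 16/5.

16/5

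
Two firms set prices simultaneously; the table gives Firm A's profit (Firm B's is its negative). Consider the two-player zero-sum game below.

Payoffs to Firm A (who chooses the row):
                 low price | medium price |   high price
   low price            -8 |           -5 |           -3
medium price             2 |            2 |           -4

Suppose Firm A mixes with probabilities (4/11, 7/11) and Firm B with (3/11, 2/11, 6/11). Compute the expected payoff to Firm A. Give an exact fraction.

-306/121

Against (3/11, 2/11, 6/11), each row's expected payoff is low price: -52/11; medium price: -14/11.
Taking the (4/11, 7/11)-weighted average: (4/11)·(-52/11) + (7/11)·(-14/11) = -306/121.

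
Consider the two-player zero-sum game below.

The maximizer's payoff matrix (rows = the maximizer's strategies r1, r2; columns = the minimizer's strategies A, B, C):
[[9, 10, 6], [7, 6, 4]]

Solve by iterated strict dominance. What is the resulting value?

6

Row r2 is strictly dominated by row r1 (9>7, 10>6, 6>4); eliminate r2.
Column B is strictly dominated by A for the minimizer (9<10); eliminate B.
Column A is strictly dominated by C for the minimizer (6<9); eliminate A.
Only (r1, C) remains, with payoff 6.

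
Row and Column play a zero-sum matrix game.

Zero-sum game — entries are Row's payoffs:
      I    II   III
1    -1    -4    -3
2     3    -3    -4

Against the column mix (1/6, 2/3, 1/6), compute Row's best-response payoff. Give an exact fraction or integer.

-13/6

1: (-1)·(1/6) + (-4)·(2/3) + (-3)·(1/6) = -10/3.
2: (3)·(1/6) + (-3)·(2/3) + (-4)·(1/6) = -13/6.
The best pure response is 2 with expected payoff -13/6.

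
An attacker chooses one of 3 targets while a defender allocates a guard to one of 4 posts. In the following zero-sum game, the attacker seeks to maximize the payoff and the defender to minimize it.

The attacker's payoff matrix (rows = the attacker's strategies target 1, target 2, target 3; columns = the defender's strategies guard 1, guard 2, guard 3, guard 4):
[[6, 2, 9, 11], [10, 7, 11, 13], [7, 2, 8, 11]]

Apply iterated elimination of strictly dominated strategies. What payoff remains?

Row target 3 is strictly dominated by row target 2 (10>7, 7>2, 11>8, 13>11); eliminate target 3.
Row target 1 is strictly dominated by row target 2 (10>6, 7>2, 11>9, 13>11); eliminate target 1.
Column guard 3 is strictly dominated by guard 1 for the defender (10<11); eliminate guard 3.
Column guard 1 is strictly dominated by guard 2 for the defender (7<10); eliminate guard 1.
Column guard 4 is strictly dominated by guard 2 for the defender (7<13); eliminate guard 4.
Only (target 2, guard 2) remains, with payoff 7.

7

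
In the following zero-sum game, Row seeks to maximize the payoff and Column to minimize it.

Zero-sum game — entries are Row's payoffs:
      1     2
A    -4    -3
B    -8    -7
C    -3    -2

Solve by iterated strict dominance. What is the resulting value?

-3

Column 2 is strictly dominated by 1 for Column (-4<-3, -8<-7, -3<-2); eliminate 2.
Row B is strictly dominated by row A (-4>-8); eliminate B.
Row A is strictly dominated by row C (-3>-4); eliminate A.
Only (C, 1) remains, with payoff -3.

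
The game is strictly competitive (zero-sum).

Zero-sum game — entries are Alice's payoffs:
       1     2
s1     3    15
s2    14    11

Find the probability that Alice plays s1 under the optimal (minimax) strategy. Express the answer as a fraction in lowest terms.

Row minima are 3 and 11, so Alice's maximin is 11; column maxima are 14 and 15, so Bob's minimax is 14. These differ, so the equilibrium is in mixed strategies.
Let Alice play s1 with probability p. Bob is indifferent when 3p + 14(1−p) = 15p + 11(1−p), giving p = 1/5.

1/5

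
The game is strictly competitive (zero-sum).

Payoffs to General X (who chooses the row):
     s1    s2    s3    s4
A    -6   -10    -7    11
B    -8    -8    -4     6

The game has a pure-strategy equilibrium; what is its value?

-8

Row minima: -10, -8 → General X's maximin is -8.
Column maxima: -6, -8, -4, 11 → General Y's minimax is -8.
They coincide at (B, s2), so the value is -8.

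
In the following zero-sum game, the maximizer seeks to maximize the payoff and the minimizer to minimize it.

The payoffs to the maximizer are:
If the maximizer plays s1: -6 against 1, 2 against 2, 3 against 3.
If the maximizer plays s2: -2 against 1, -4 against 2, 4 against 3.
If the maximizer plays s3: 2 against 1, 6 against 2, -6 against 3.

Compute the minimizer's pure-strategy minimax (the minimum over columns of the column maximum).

The worst case (largest entry) in each column is 1: 2, 2: 6, 3: 4.
The best (smallest) of these is 2.

2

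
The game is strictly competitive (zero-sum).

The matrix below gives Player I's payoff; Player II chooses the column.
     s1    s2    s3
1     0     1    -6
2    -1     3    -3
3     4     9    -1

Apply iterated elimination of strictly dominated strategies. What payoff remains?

-1

Row 2 is strictly dominated by row 3 (4>-1, 9>3, -1>-3); eliminate 2.
Column s2 is strictly dominated by s1 for Player II (0<1, 4<9); eliminate s2.
Column s1 is strictly dominated by s3 for Player II (-6<0, -1<4); eliminate s1.
Row 1 is strictly dominated by row 3 (-1>-6); eliminate 1.
Only (3, s3) remains, with payoff -1.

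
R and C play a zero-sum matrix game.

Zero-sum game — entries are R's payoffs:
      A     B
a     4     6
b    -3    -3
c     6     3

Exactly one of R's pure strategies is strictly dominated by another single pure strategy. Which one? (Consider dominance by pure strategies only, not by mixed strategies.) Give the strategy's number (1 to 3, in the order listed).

Compare b with a: 4 > -3, 6 > -3.
So a strictly dominates b for R; b is strictly dominated.

2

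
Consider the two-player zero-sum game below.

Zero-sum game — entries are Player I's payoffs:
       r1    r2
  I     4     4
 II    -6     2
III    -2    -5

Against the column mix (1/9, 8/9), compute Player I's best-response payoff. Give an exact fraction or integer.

4

I: (4)·(1/9) + (4)·(8/9) = 4.
II: (-6)·(1/9) + (2)·(8/9) = 10/9.
III: (-2)·(1/9) + (-5)·(8/9) = -14/3.
The best pure response is I with expected payoff 4.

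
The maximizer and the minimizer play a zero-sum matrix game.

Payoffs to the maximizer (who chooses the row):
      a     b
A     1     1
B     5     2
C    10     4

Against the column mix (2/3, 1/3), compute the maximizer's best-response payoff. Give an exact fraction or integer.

A: (1)·(2/3) + (1)·(1/3) = 1.
B: (5)·(2/3) + (2)·(1/3) = 4.
C: (10)·(2/3) + (4)·(1/3) = 8.
The best pure response is C with expected payoff 8.

8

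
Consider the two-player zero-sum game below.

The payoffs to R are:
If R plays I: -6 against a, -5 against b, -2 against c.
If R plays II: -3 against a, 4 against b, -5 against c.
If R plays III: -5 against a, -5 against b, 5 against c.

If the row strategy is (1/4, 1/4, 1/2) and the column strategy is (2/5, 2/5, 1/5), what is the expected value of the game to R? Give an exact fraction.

Against (2/5, 2/5, 1/5), each row's expected payoff is I: -24/5; II: -3/5; III: -3.
Taking the (1/4, 1/4, 1/2)-weighted average: (1/4)·(-24/5) + (1/4)·(-3/5) + (1/2)·(-3) = -57/20.

-57/20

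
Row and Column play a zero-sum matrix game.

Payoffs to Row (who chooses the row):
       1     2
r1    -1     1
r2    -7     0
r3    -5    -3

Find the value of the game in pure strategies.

Row minima: -1, -7, -5 → Row's maximin is -1.
Column maxima: -1, 1 → Column's minimax is -1.
They coincide at (r1, 1), so the value is -1.

-1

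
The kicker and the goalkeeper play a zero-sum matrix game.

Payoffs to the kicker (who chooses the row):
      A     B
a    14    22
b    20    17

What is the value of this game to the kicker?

Row minima are 14 and 17, so the kicker's maximin is 17; column maxima are 20 and 22, so the goalkeeper's minimax is 20. These differ, so the equilibrium is in mixed strategies.
Let the kicker play a with probability p. The goalkeeper is indifferent when 14p + 20(1−p) = 22p + 17(1−p), giving p = 3/11.
Let the goalkeeper play A with probability q. The kicker is indifferent when 14q + 22(1−q) = 20q + 17(1−q), giving q = 5/11.
The value is 14·(5/11) + (22)·(6/11) = 202/11.

202/11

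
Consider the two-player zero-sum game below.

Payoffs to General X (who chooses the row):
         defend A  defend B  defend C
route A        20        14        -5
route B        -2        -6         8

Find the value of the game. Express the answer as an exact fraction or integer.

Column defend A is strictly dominated by defend B for General Y (it gives General X more in every row).
The remaining 2×2 game on (route A, route B) × (defend B, defend C) has no saddle point. Let General X play route A with probability p; indifference gives 14p − 6(1−p) = −5p + 8(1−p), so p = 14/33.
Similarly General Y's optimal q on defend B is 13/33, and the value is 14·(13/33) + (-5)·(20/33) = 82/33.

82/33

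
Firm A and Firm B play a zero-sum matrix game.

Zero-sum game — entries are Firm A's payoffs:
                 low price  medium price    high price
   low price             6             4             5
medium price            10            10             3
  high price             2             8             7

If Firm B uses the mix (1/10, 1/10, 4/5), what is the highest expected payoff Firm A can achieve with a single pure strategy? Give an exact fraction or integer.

low price: (6)·(1/10) + (4)·(1/10) + (5)·(4/5) = 5.
medium price: (10)·(1/10) + (10)·(1/10) + (3)·(4/5) = 22/5.
high price: (2)·(1/10) + (8)·(1/10) + (7)·(4/5) = 33/5.
The best pure response is high price with expected payoff 33/5.

33/5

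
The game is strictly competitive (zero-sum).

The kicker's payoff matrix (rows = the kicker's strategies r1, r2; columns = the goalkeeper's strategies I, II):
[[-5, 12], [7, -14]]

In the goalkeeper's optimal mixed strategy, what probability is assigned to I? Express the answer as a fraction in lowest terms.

13/19

Row minima are -5 and -14, so the kicker's maximin is -5; column maxima are 7 and 12, so the goalkeeper's minimax is 7. These differ, so the equilibrium is in mixed strategies.
Let the goalkeeper play I with probability q. The kicker is indifferent when −5q + 12(1−q) = 7q − 14(1−q), giving q = 13/19.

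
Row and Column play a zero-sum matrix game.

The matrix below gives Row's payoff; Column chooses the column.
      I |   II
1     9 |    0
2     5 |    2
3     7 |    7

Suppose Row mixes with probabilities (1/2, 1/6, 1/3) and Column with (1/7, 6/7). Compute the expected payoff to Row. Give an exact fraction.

Against (1/7, 6/7), each row's expected payoff is 1: 9/7; 2: 17/7; 3: 7.
Taking the (1/2, 1/6, 1/3)-weighted average: (1/2)·(9/7) + (1/6)·(17/7) + (1/3)·(7) = 71/21.

71/21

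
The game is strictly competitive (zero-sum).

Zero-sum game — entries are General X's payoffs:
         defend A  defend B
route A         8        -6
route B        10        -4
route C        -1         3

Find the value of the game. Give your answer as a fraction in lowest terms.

Row route A is strictly dominated by row route B, so General X never plays it.
The remaining 2×2 game on (route B, route C) × (defend A, defend B) has no saddle point. Let General X play route B with probability p; indifference gives 10p − (1−p) = −4p + 3(1−p), so p = 2/9.
Similarly General Y's optimal q on defend A is 7/18, and the value is 10·(7/18) + (-4)·(11/18) = 13/9.

13/9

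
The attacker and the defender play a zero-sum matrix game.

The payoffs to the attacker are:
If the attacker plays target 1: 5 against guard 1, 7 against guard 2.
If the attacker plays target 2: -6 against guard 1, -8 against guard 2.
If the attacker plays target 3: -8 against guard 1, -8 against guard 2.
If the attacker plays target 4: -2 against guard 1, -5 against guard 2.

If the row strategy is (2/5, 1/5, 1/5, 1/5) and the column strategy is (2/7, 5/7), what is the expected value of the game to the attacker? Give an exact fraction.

-47/35

Against (2/7, 5/7), each row's expected payoff is target 1: 45/7; target 2: -52/7; target 3: -8; target 4: -29/7.
Taking the (2/5, 1/5, 1/5, 1/5)-weighted average: (2/5)·(45/7) + (1/5)·(-52/7) + (1/5)·(-8) + (1/5)·(-29/7) = -47/35.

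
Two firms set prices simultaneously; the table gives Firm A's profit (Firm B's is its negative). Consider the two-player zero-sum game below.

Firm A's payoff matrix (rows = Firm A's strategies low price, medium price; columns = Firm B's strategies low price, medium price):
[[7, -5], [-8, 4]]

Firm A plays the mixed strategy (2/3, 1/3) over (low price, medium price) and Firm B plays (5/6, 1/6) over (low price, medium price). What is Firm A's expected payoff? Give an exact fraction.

4/3

Against (5/6, 1/6), each row's expected payoff is low price: 5; medium price: -6.
Taking the (2/3, 1/3)-weighted average: (2/3)·(5) + (1/3)·(-6) = 4/3.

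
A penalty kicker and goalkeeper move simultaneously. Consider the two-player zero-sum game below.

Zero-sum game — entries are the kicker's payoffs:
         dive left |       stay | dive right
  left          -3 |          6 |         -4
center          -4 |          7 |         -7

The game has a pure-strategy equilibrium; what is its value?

Row minima: -4, -7 → the kicker's maximin is -4.
Column maxima: -3, 7, -4 → the goalkeeper's minimax is -4.
They coincide at (left, dive right), so the value is -4.

-4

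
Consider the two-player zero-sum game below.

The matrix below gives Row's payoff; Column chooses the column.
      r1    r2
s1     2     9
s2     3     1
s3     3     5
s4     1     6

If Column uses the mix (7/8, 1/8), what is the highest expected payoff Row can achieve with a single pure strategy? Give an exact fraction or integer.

s1: (2)·(7/8) + (9)·(1/8) = 23/8.
s2: (3)·(7/8) + (1)·(1/8) = 11/4.
s3: (3)·(7/8) + (5)·(1/8) = 13/4.
s4: (1)·(7/8) + (6)·(1/8) = 13/8.
The best pure response is s3 with expected payoff 13/4.

13/4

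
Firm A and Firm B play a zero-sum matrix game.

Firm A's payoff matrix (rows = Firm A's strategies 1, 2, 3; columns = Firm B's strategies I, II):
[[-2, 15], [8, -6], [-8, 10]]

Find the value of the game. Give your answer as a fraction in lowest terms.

Row 3 is strictly dominated by row 1, so Firm A never plays it.
The remaining 2×2 game on (1, 2) × (I, II) has no saddle point. Let Firm A play 1 with probability p; indifference gives −2p + 8(1−p) = 15p − 6(1−p), so p = 14/31.
Similarly Firm B's optimal q on I is 21/31, and the value is -2·(21/31) + (15)·(10/31) = 108/31.

108/31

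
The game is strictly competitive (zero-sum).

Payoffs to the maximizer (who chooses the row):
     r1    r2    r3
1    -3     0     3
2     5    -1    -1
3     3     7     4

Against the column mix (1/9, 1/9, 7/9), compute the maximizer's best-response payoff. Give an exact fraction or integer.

38/9

1: (-3)·(1/9) + (0)·(1/9) + (3)·(7/9) = 2.
2: (5)·(1/9) + (-1)·(1/9) + (-1)·(7/9) = -1/3.
3: (3)·(1/9) + (7)·(1/9) + (4)·(7/9) = 38/9.
The best pure response is 3 with expected payoff 38/9.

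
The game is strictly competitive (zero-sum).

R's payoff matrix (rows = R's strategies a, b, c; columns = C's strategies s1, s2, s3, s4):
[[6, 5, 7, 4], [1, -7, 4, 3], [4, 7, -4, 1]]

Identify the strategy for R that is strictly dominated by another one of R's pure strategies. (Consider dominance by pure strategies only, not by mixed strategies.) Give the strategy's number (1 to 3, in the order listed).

2

Compare b with a: 6 > 1, 5 > -7, 7 > 4, 4 > 3.
So a strictly dominates b for R; b is strictly dominated.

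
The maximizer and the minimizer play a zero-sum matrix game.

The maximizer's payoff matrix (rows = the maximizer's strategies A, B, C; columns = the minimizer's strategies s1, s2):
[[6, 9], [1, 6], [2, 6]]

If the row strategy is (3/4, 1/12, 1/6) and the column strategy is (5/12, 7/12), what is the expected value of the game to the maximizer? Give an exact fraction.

247/36

Against (5/12, 7/12), each row's expected payoff is A: 31/4; B: 47/12; C: 13/3.
Taking the (3/4, 1/12, 1/6)-weighted average: (3/4)·(31/4) + (1/12)·(47/12) + (1/6)·(13/3) = 247/36.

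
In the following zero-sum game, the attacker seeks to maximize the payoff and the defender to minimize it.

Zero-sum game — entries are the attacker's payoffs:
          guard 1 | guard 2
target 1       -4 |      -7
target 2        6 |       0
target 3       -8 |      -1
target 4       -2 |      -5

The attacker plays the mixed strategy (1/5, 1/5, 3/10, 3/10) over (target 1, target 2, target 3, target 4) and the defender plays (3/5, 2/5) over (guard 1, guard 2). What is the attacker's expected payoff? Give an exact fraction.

Against (3/5, 2/5), each row's expected payoff is target 1: -26/5; target 2: 18/5; target 3: -26/5; target 4: -16/5.
Taking the (1/5, 1/5, 3/10, 3/10)-weighted average: (1/5)·(-26/5) + (1/5)·(18/5) + (3/10)·(-26/5) + (3/10)·(-16/5) = -71/25.

-71/25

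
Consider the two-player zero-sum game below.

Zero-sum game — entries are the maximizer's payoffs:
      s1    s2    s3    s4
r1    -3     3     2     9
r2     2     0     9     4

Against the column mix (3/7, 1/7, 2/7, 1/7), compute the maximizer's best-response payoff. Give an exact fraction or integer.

4

r1: (-3)·(3/7) + (3)·(1/7) + (2)·(2/7) + (9)·(1/7) = 1.
r2: (2)·(3/7) + (0)·(1/7) + (9)·(2/7) + (4)·(1/7) = 4.
The best pure response is r2 with expected payoff 4.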